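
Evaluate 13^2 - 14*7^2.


x^2 - d*y^2
= 13^2 - 14*7^2
= 169 - 686
= -517

-517


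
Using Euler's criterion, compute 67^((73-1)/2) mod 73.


p = 73 is prime and the exponent is (p-1)/2 = 36, so by Euler's criterion 67^36 = (67/73) = +1 or -1 mod 73.
Compute by square-and-multiply:
  36 = 32 + 4 (binary 100100)
  Repeated squaring mod 73: 67^1 = 67, 67^2 = 36, 67^4 = 55, 67^8 = 32, 67^16 = 2, 67^32 = 4
  67^36 = 67^32 * 67^4 = 4 * 55 mod 73
    4 * 55 = 220 = 1 mod 73
  67^36 = 1 mod 73
Result 1: 67 is a quadratic residue mod 73.
67^36 mod 73 = 1

1


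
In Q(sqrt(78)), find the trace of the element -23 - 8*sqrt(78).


Tr(a + b*sqrt(d)) = (a + b*sqrt(d)) + (a - b*sqrt(d)) = 2a
= 2 * (-23)
= -46

-46


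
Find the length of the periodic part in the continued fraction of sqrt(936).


Run the CF algorithm for sqrt(936).
a_0 = floor(sqrt(936)) = 30; set m_0=0, q_0=1.
Recurrence: m' = q*a - m,  q' = (d - m'^2)/q,  a' = floor((a_0 + m')/q').
  step 1: m=30, q=36, a=1
  step 2: m=6, q=25, a=1
  step 3: m=19, q=23, a=2
  step 4: m=27, q=9, a=6
  step 5: m=27, q=23, a=2
  step 6: m=19, q=25, a=1
  step 7: m=6, q=36, a=1
  step 8: m=30, q=1, a=60
a_8 = 2*a_0 = 60, so the period closes here.
sqrt(936) = [30; 1, 1, 2, 6, 2, 1, 1, 60]
Period length = 8

8


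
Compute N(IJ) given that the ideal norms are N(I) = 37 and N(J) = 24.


N(IJ) = N(I) * N(J)
= 37 * 24
= 888

888


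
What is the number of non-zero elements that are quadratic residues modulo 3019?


For prime p, the number of non-zero quadratic residues is (p-1)/2.
= (3019-1)/2
= 1509

1509


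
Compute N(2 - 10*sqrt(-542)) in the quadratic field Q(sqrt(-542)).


N(a + b*sqrt(d)) = a^2 - d*b^2
= (2)^2 - (-542)*(-10)^2
= 4 + 54200
= 54204

54204


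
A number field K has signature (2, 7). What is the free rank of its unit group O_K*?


By Dirichlet's unit theorem:
rank = r1 + r2 - 1
= 2 + 7 - 1
= 8

8


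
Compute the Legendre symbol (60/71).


p = 71 is prime, so compute (60/71) with the reciprocity algorithm (Jacobi-symbol steps: pull out 2s via (2/n), flip via reciprocity, reduce):
  pull out 2: (2/71) = +1  (since 71 mod 8 = 7)
  pull out 2: (2/71) = +1  (since 71 mod 8 = 7)
  reciprocity: (15/71) -> -(71/15)
  reduce: (11/15)
  reciprocity: (11/15) -> -(15/11)
  reduce: (4/11)
  pull out 2: (2/11) = -1  (since 11 mod 8 = 3)
  pull out 2: (2/11) = -1  (since 11 mod 8 = 3)
  (1/11) = 1
Product of signs = 1
(60/71) = 1

1


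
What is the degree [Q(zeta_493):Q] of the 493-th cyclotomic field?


The degree equals Euler's totient phi(493).
493 = 17 * 29
phi(493) = 448

448


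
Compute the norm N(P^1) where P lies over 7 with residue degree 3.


N(P^a) = p^(a*f)
= 7^(1*3)
= 7^3
= 343

343


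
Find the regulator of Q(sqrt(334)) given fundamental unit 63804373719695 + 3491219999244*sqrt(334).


epsilon = 63804373719695 + 3491219999244*sqrt(334)
= 1.2761e+14
R = ln(1.2761e+14)
= 32.4800

32.4800


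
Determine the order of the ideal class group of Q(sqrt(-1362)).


K = Q(sqrt(-1362)). d mod 4 = 2, so D = disc(K) = 4d = -5448
h(K) equals the number of primitive reduced positive-definite forms (a, b, c) = a*x^2 + b*x*y + c*y^2 with b^2 - 4ac = D,
where reduced means |b| <= a <= c, with b >= 0 whenever |b| = a or a = c, and primitive means gcd(a, b, c) = 1.
Reduced forces 3a^2 <= |D| = 5448, so 1 <= a <= 42; b must have the parity of D, and c = (b^2 - D)/(4a) must be an integer >= a.
Enumerate a = 1..42, b in [-a, a]:
  a=1: (1, 0, 1362)  [1]
  a=2: (2, 0, 681)  [1]
  a=3: (3, 0, 454)  [1]
  a=4..5: none
  a=6: (6, 0, 227)  [1]
  a=7..12: none
  a=13: (13, -8, 106), (13, 8, 106)  [2]
  a=14..16: none
  a=17: (17, -14, 83), (17, 14, 83)  [2]
  a=18: none
  a=19: (19, -10, 73), (19, 10, 73)  [2]
  a=20..22: none
  a=23: (23, -16, 62), (23, 16, 62)  [2]
  a=24..25: none
  a=26: (26, -8, 53), (26, 8, 53)  [2]
  a=27..28: none
  a=29: (29, -2, 47), (29, 2, 47)  [2]
  a=30: none
  a=31: (31, -16, 46), (31, 16, 46)  [2]
  a=32..33: none
  a=34: (34, -20, 43), (34, 20, 43)  [2]
  a=35..36: none
  a=37: (37, -18, 39), (37, 18, 39)  [2]
  a=38: (38, -28, 41), (38, 28, 41)  [2]
  a=39..42: none
Total reduced forms: 1 + 1 + 1 + 1 + 2 + 2 + 2 + 2 + 2 + 2 + 2 + 2 + 2 + 2 = 24
h = 24

24


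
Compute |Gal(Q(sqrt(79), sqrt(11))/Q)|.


The 2 square roots of distinct primes are multiplicatively independent over Q,
so [K:Q] = 2^2 and Gal(K/Q) is isomorphic to (Z/2Z)^2.
|Gal| = 2^2 = 4

4


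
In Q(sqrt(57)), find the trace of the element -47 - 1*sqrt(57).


Tr(a + b*sqrt(d)) = (a + b*sqrt(d)) + (a - b*sqrt(d)) = 2a
= 2 * (-47)
= -94

-94


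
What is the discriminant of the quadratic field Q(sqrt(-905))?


For K = Q(sqrt(d)) with d squarefree: disc(K) = d if d = 1 mod 4, and disc(K) = 4d if d = 2 or 3 mod 4.
Here d = -905, and d mod 4 = 3.
d = 3 mod 4, not 1 (O_K = Z[sqrt(d)]), so disc(K) = 4d = 4 * (-905) = -3620

-3620


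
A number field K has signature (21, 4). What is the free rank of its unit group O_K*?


By Dirichlet's unit theorem:
rank = r1 + r2 - 1
= 21 + 4 - 1
= 24

24


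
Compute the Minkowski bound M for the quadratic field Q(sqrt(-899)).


d = -899, d mod 4 = 1, so disc(K) = d = -899; |disc(K)| = 899
Imaginary quadratic field, so n = 2, s = r2 = 1, r1 = 0
M = (n!/n^n) * (4/pi)^s * sqrt(|disc(K)|) = (2!/2^2) * (4/pi)^1 * sqrt(899)
= 0.5 * 1.273240 * 29.983329
= 19.0880

19.0880


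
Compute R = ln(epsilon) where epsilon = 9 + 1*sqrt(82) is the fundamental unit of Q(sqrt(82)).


epsilon = 9 + 1*sqrt(82)
= 18.0554
R = ln(18.0554)
= 2.8934

2.8934


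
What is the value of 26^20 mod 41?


p = 41 is prime and the exponent is (p-1)/2 = 20, so by Euler's criterion 26^20 = (26/41) = +1 or -1 mod 41.
Compute by square-and-multiply:
  20 = 16 + 4 (binary 10100)
  Repeated squaring mod 41: 26^1 = 26, 26^2 = 20, 26^4 = 31, 26^8 = 18, 26^16 = 37
  26^20 = 26^16 * 26^4 = 37 * 31 mod 41
    37 * 31 = 1147 = 40 mod 41
  26^20 = 40 mod 41
Result 40 = p - 1 = -1 mod 41: 26 is a quadratic non-residue mod 41. As a residue in [0, p-1] the value is 40.
26^20 mod 41 = 40

40


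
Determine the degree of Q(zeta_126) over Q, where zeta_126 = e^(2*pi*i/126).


The degree equals Euler's totient phi(126).
126 = 2 * 3^2 * 7
phi(126) = 36

36


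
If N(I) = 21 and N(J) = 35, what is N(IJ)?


N(IJ) = N(I) * N(J)
= 21 * 35
= 735

735


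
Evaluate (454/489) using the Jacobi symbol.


Compute (454/489) via quadratic reciprocity:
  pull out 2: (2/489) = +1  (since 489 mod 8 = 1)
  reciprocity: (227/489) -> +(489/227)
  reduce: (35/227)
  reciprocity: (35/227) -> -(227/35)
  reduce: (17/35)
  reciprocity: (17/35) -> +(35/17)
  reduce: (1/17)
  (1/17) = 1
Product of signs = -1

-1


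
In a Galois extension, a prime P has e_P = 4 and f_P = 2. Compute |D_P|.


|D_P| = e * f
= 4 * 2
= 8

8


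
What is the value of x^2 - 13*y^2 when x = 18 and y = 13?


x^2 - d*y^2
= 18^2 - 13*13^2
= 324 - 2197
= -1873

-1873


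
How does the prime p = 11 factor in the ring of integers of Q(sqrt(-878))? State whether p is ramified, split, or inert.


K = Q(sqrt(-878)). Since d mod 4 = 2, disc(K) = -3512.
Check p | disc: -3512 mod 11 = 8.
p does not divide disc. Compute Legendre symbol (d/p):
2^((11-1)/2) mod 11 = -1
(d/p) = -1, so p is inert: (p) stays prime with e=1, f=2, g=1.
Therefore p is inert.

inert


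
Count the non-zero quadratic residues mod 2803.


For prime p, the number of non-zero quadratic residues is (p-1)/2.
= (2803-1)/2
= 1401

1401


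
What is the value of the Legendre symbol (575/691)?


p = 691 is prime, so compute (575/691) with the reciprocity algorithm (Jacobi-symbol steps: pull out 2s via (2/n), flip via reciprocity, reduce):
  reciprocity: (575/691) -> -(691/575)
  reduce: (116/575)
  pull out 2: (2/575) = +1  (since 575 mod 8 = 7)
  pull out 2: (2/575) = +1  (since 575 mod 8 = 7)
  reciprocity: (29/575) -> +(575/29)
  reduce: (24/29)
  pull out 2: (2/29) = -1  (since 29 mod 8 = 5)
  pull out 2: (2/29) = -1  (since 29 mod 8 = 5)
  pull out 2: (2/29) = -1  (since 29 mod 8 = 5)
  reciprocity: (3/29) -> +(29/3)
  reduce: (2/3)
  pull out 2: (2/3) = -1  (since 3 mod 8 = 3)
  (1/3) = 1
Product of signs = -1
(575/691) = -1

-1


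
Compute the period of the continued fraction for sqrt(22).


Run the CF algorithm for sqrt(22).
a_0 = floor(sqrt(22)) = 4; set m_0=0, q_0=1.
Recurrence: m' = q*a - m,  q' = (d - m'^2)/q,  a' = floor((a_0 + m')/q').
  step 1: m=4, q=6, a=1
  step 2: m=2, q=3, a=2
  step 3: m=4, q=2, a=4
  step 4: m=4, q=3, a=2
  step 5: m=2, q=6, a=1
  step 6: m=4, q=1, a=8
a_6 = 2*a_0 = 8, so the period closes here.
sqrt(22) = [4; 1, 2, 4, 2, 1, 8]
Period length = 6

6


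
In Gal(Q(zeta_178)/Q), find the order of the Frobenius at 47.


The Frobenius at p in Gal(Q(zeta_n)/Q) = (Z/nZ)* is the class of p, so its order is ord_178(47), the smallest k >= 1 with 47^k = 1 mod 178.
n = 178 = 2 * 89, phi(178) = 88; the order divides phi(n).
Divisors of 88: 1, 2, 4, 8, 11, 22, 44, 88
Repeated squaring mod 178: 47^1 = 47, 47^2 = 73, 47^4 = 167, 47^8 = 121, 47^16 = 45, 47^32 = 67, 47^64 = 39
Test divisors in increasing order:
  k=1: 47^1 = 47 mod 178
  k=2: 47^2 = 73 mod 178
  k=4: 47^4 = 167 mod 178
  k=8: 47^8 = 121 mod 178
  k=11: 47^11 = 121 * 73 * 47 = 55 mod 178
  k=22: 47^22 = 45 * 167 * 73 = 177 mod 178
  k=44: 47^44 = 67 * 121 * 167 = 1 mod 178  <- first divisor giving 1
Order = 44

44


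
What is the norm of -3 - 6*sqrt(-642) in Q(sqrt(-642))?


N(a + b*sqrt(d)) = a^2 - d*b^2
= (-3)^2 - (-642)*(-6)^2
= 9 + 23112
= 23121

23121


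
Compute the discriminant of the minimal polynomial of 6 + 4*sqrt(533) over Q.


The element 6 + 4*sqrt(533) has minimal polynomial:
x^2 - 12*x - 8492
Discriminant = (-12)^2 - 4*(-8492)
= 144 + 33968
= 34112

34112


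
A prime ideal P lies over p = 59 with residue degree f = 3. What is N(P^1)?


N(P^a) = p^(a*f)
= 59^(1*3)
= 59^3
= 205379

205379


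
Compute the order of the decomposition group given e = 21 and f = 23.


|D_P| = e * f
= 21 * 23
= 483

483


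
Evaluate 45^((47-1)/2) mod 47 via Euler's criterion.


p = 47 is prime and the exponent is (p-1)/2 = 23, so by Euler's criterion 45^23 = (45/47) = +1 or -1 mod 47.
Compute by square-and-multiply:
  23 = 16 + 4 + 2 + 1 (binary 10111)
  Repeated squaring mod 47: 45^1 = 45, 45^2 = 4, 45^4 = 16, 45^8 = 21, 45^16 = 18
  45^23 = 45^16 * 45^4 * 45^2 * 45^1 = 18 * 16 * 4 * 45 mod 47
    18 * 16 = 288 = 6 mod 47
    6 * 4 = 24 = 24 mod 47
    24 * 45 = 1080 = 46 mod 47
  45^23 = 46 mod 47
Result 46 = p - 1 = -1 mod 47: 45 is a quadratic non-residue mod 47. As a residue in [0, p-1] the value is 46.
45^23 mod 47 = 46

46


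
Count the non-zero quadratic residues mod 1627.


For prime p, the number of non-zero quadratic residues is (p-1)/2.
= (1627-1)/2
= 813

813


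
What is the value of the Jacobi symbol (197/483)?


Compute (197/483) via quadratic reciprocity:
  reciprocity: (197/483) -> +(483/197)
  reduce: (89/197)
  reciprocity: (89/197) -> +(197/89)
  reduce: (19/89)
  reciprocity: (19/89) -> +(89/19)
  reduce: (13/19)
  reciprocity: (13/19) -> +(19/13)
  reduce: (6/13)
  pull out 2: (2/13) = -1  (since 13 mod 8 = 5)
  reciprocity: (3/13) -> +(13/3)
  reduce: (1/3)
  (1/3) = 1
Product of signs = -1

-1


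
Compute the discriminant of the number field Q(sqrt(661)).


For K = Q(sqrt(d)) with d squarefree: disc(K) = d if d = 1 mod 4, and disc(K) = 4d if d = 2 or 3 mod 4.
Here d = 661, and d mod 4 = 1.
d = 1 mod 4 (O_K = Z[(1+sqrt(d))/2]), so disc(K) = d = 661

661


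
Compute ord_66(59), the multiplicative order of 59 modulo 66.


We want ord_66(59), the smallest k >= 1 with 59^k = 1 mod 66.
n = 66 = 2 * 3 * 11, phi(66) = 20; the order divides phi(n).
Divisors of 20: 1, 2, 4, 5, 10, 20
Repeated squaring mod 66: 59^1 = 59, 59^2 = 49, 59^4 = 25, 59^8 = 31, 59^16 = 37
Test divisors in increasing order:
  k=1: 59^1 = 59 mod 66
  k=2: 59^2 = 49 mod 66
  k=4: 59^4 = 25 mod 66
  k=5: 59^5 = 25 * 59 = 23 mod 66
  k=10: 59^10 = 31 * 49 = 1 mod 66  <- first divisor giving 1
Order = 10

10


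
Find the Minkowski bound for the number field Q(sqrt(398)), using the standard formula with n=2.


d = 398, d mod 4 = 2, so disc(K) = 4d = 1592; |disc(K)| = 1592
Real quadratic field, so n = 2, s = r2 = 0, r1 = 2
M = (n!/n^n) * (4/pi)^s * sqrt(|disc(K)|) = (2!/2^2) * (4/pi)^0 * sqrt(1592)
= 0.5 * 1.000000 * 39.899875
= 19.9499

19.9499


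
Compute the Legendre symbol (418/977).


p = 977 is prime, so compute (418/977) with the reciprocity algorithm (Jacobi-symbol steps: pull out 2s via (2/n), flip via reciprocity, reduce):
  pull out 2: (2/977) = +1  (since 977 mod 8 = 1)
  reciprocity: (209/977) -> +(977/209)
  reduce: (141/209)
  reciprocity: (141/209) -> +(209/141)
  reduce: (68/141)
  pull out 2: (2/141) = -1  (since 141 mod 8 = 5)
  pull out 2: (2/141) = -1  (since 141 mod 8 = 5)
  reciprocity: (17/141) -> +(141/17)
  reduce: (5/17)
  reciprocity: (5/17) -> +(17/5)
  reduce: (2/5)
  pull out 2: (2/5) = -1  (since 5 mod 8 = 5)
  (1/5) = 1
Product of signs = -1
(418/977) = -1

-1


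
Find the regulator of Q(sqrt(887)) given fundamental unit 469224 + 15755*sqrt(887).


epsilon = 469224 + 15755*sqrt(887)
= 938448.0000
R = ln(938448.0000)
= 13.7520

13.7520


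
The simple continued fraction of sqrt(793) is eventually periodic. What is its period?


Run the CF algorithm for sqrt(793).
a_0 = floor(sqrt(793)) = 28; set m_0=0, q_0=1.
Recurrence: m' = q*a - m,  q' = (d - m'^2)/q,  a' = floor((a_0 + m')/q').
  step 1: m=28, q=9, a=6
  step 2: m=26, q=13, a=4
  step 3: m=26, q=9, a=6
  step 4: m=28, q=1, a=56
a_4 = 2*a_0 = 56, so the period closes here.
sqrt(793) = [28; 6, 4, 6, 56]
Period length = 4

4


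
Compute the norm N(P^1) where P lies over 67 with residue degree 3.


N(P^a) = p^(a*f)
= 67^(1*3)
= 67^3
= 300763

300763


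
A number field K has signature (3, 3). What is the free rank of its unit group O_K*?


By Dirichlet's unit theorem:
rank = r1 + r2 - 1
= 3 + 3 - 1
= 5

5


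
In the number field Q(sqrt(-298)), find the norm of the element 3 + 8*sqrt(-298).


N(a + b*sqrt(d)) = a^2 - d*b^2
= (3)^2 - (-298)*(8)^2
= 9 + 19072
= 19081

19081


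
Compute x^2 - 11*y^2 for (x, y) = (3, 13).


x^2 - d*y^2
= 3^2 - 11*13^2
= 9 - 1859
= -1850

-1850


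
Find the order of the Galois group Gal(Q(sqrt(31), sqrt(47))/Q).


The 2 square roots of distinct primes are multiplicatively independent over Q,
so [K:Q] = 2^2 and Gal(K/Q) is isomorphic to (Z/2Z)^2.
|Gal| = 2^2 = 4

4


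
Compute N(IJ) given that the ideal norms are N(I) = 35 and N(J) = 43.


N(IJ) = N(I) * N(J)
= 35 * 43
= 1505

1505


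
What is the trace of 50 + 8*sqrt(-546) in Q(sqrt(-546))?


Tr(a + b*sqrt(d)) = (a + b*sqrt(d)) + (a - b*sqrt(d)) = 2a
= 2 * (50)
= 100

100


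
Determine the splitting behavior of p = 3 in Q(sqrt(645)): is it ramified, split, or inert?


K = Q(sqrt(645)). Since d mod 4 = 1, disc(K) = 645.
Check p | disc: 645 mod 3 = 0.
p divides disc, so p ramifies: (p) = P^2 with e=2, f=1, g=1.
Therefore p is ramified.

ramified


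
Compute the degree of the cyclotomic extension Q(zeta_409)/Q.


The degree equals Euler's totient phi(409).
409 = 409
phi(409) = 408

408


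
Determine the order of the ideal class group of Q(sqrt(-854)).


K = Q(sqrt(-854)). d mod 4 = 2, so D = disc(K) = 4d = -3416
h(K) equals the number of primitive reduced positive-definite forms (a, b, c) = a*x^2 + b*x*y + c*y^2 with b^2 - 4ac = D,
where reduced means |b| <= a <= c, with b >= 0 whenever |b| = a or a = c, and primitive means gcd(a, b, c) = 1.
Reduced forces 3a^2 <= |D| = 3416, so 1 <= a <= 33; b must have the parity of D, and c = (b^2 - D)/(4a) must be an integer >= a.
Enumerate a = 1..33, b in [-a, a]:
  a=1: (1, 0, 854)  [1]
  a=2: (2, 0, 427)  [1]
  a=3: (3, -2, 285), (3, 2, 285)  [2]
  a=4: none
  a=5: (5, -2, 171), (5, 2, 171)  [2]
  a=6: (6, -4, 143), (6, 4, 143)  [2]
  a=7: (7, 0, 122)  [1]
  a=8: none
  a=9: (9, -2, 95), (9, 2, 95)  [2]
  a=10: (10, -8, 87), (10, 8, 87)  [2]
  a=11: (11, -4, 78), (11, 4, 78)  [2]
  a=12: none
  a=13: (13, -4, 66), (13, 4, 66)  [2]
  a=14: (14, 0, 61)  [1]
  a=15: (15, -8, 58), (15, -2, 57), (15, 2, 57), (15, 8, 58)  [4]
  a=16: none
  a=17: (17, -16, 54), (17, 16, 54)  [2]
  a=18: (18, -16, 51), (18, 16, 51)  [2]
  a=19: (19, -2, 45), (19, 2, 45)  [2]
  a=20: none
  a=21: (21, -14, 43), (21, 14, 43)  [2]
  a=22: (22, -4, 39), (22, 4, 39)  [2]
  a=23..24: none
  a=25: (25, -22, 39), (25, 22, 39)  [2]
  a=26: (26, -4, 33), (26, 4, 33)  [2]
  a=27: (27, -16, 34), (27, 16, 34)  [2]
  a=28: none
  a=29: (29, -8, 30), (29, 8, 30)  [2]
  a=30: (30, -28, 35), (30, 28, 35)  [2]
  a=31: (31, -26, 33), (31, 26, 33)  [2]
  a=32..33: none
Total reduced forms: 1 + 1 + 2 + 2 + 2 + 1 + 2 + 2 + 2 + 2 + 1 + 4 + 2 + 2 + 2 + 2 + 2 + 2 + 2 + 2 + 2 + 2 + 2 = 44
h = 44

44


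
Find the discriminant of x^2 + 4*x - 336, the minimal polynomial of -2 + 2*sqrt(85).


The element -2 + 2*sqrt(85) has minimal polynomial:
x^2 + 4*x - 336
Discriminant = (4)^2 - 4*(-336)
= 16 + 1344
= 1360

1360


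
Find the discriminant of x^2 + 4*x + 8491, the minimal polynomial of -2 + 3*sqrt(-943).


The element -2 + 3*sqrt(-943) has minimal polynomial:
x^2 + 4*x + 8491
Discriminant = (4)^2 - 4*(8491)
= 16 - 33964
= -33948

-33948


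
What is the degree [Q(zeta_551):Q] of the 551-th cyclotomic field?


The degree equals Euler's totient phi(551).
551 = 19 * 29
phi(551) = 504

504


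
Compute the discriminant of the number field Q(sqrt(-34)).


For K = Q(sqrt(d)) with d squarefree: disc(K) = d if d = 1 mod 4, and disc(K) = 4d if d = 2 or 3 mod 4.
Here d = -34, and d mod 4 = 2.
d = 2 mod 4, not 1 (O_K = Z[sqrt(d)]), so disc(K) = 4d = 4 * (-34) = -136

-136


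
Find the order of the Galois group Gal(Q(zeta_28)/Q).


|Gal(Q(zeta_28)/Q)| = phi(28)
= 12

12


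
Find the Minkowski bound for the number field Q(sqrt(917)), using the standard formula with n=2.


d = 917, d mod 4 = 1, so disc(K) = d = 917; |disc(K)| = 917
Real quadratic field, so n = 2, s = r2 = 0, r1 = 2
M = (n!/n^n) * (4/pi)^s * sqrt(|disc(K)|) = (2!/2^2) * (4/pi)^0 * sqrt(917)
= 0.5 * 1.000000 * 30.282008
= 15.1410

15.1410


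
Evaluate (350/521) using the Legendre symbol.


p = 521 is prime, so compute (350/521) with the reciprocity algorithm (Jacobi-symbol steps: pull out 2s via (2/n), flip via reciprocity, reduce):
  pull out 2: (2/521) = +1  (since 521 mod 8 = 1)
  reciprocity: (175/521) -> +(521/175)
  reduce: (171/175)
  reciprocity: (171/175) -> -(175/171)
  reduce: (4/171)
  pull out 2: (2/171) = -1  (since 171 mod 8 = 3)
  pull out 2: (2/171) = -1  (since 171 mod 8 = 3)
  (1/171) = 1
Product of signs = -1
(350/521) = -1

-1


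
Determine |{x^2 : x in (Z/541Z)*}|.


For prime p, the number of non-zero quadratic residues is (p-1)/2.
= (541-1)/2
= 270

270


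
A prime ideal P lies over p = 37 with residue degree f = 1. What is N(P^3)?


N(P^a) = p^(a*f)
= 37^(3*1)
= 37^3
= 50653

50653


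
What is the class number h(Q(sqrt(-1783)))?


K = Q(sqrt(-1783)). d mod 4 = 1, so D = disc(K) = d = -1783
h(K) equals the number of primitive reduced positive-definite forms (a, b, c) = a*x^2 + b*x*y + c*y^2 with b^2 - 4ac = D,
where reduced means |b| <= a <= c, with b >= 0 whenever |b| = a or a = c, and primitive means gcd(a, b, c) = 1.
Reduced forces 3a^2 <= |D| = 1783, so 1 <= a <= 24; b must have the parity of D, and c = (b^2 - D)/(4a) must be an integer >= a.
Enumerate a = 1..24, b in [-a, a]:
  a=1: (1, 1, 446)  [1]
  a=2: (2, -1, 223), (2, 1, 223)  [2]
  a=3: none
  a=4: (4, -3, 112), (4, 3, 112)  [2]
  a=5..6: none
  a=7: (7, -3, 64), (7, 3, 64)  [2]
  a=8: (8, -3, 56), (8, 3, 56)  [2]
  a=9..13: none
  a=14: (14, -11, 34), (14, -3, 32), (14, 3, 32), (14, 11, 34)  [4]
  a=15: none
  a=16: (16, -3, 28), (16, 3, 28)  [2]
  a=17: (17, -11, 28), (17, 11, 28)  [2]
  a=18..24: none
Total reduced forms: 1 + 2 + 2 + 2 + 2 + 4 + 2 + 2 = 17
h = 17

17


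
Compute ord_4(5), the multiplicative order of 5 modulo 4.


We want ord_4(5), the smallest k >= 1 with 5^k = 1 mod 4.
n = 4 = 2^2, phi(4) = 2; the order divides phi(n).
Divisors of 2: 1, 2
Repeated squaring mod 4: 5^1 = 1, 5^2 = 1
Test divisors in increasing order:
  k=1: 5^1 = 1 mod 4  <- first divisor giving 1
Order = 1

1


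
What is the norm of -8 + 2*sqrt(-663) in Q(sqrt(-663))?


N(a + b*sqrt(d)) = a^2 - d*b^2
= (-8)^2 - (-663)*(2)^2
= 64 + 2652
= 2716

2716


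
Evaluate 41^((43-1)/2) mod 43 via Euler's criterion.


p = 43 is prime and the exponent is (p-1)/2 = 21, so by Euler's criterion 41^21 = (41/43) = +1 or -1 mod 43.
Compute by square-and-multiply:
  21 = 16 + 4 + 1 (binary 10101)
  Repeated squaring mod 43: 41^1 = 41, 41^2 = 4, 41^4 = 16, 41^8 = 41, 41^16 = 4
  41^21 = 41^16 * 41^4 * 41^1 = 4 * 16 * 41 mod 43
    4 * 16 = 64 = 21 mod 43
    21 * 41 = 861 = 1 mod 43
  41^21 = 1 mod 43
Result 1: 41 is a quadratic residue mod 43.
41^21 mod 43 = 1

1


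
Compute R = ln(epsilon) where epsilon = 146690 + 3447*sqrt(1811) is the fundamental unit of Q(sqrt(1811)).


epsilon = 146690 + 3447*sqrt(1811)
= 293380.0000
R = ln(293380.0000)
= 12.5892

12.5892


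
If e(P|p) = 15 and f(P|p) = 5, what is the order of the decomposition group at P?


|D_P| = e * f
= 15 * 5
= 75

75


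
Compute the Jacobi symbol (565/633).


Compute (565/633) via quadratic reciprocity:
  reciprocity: (565/633) -> +(633/565)
  reduce: (68/565)
  pull out 2: (2/565) = -1  (since 565 mod 8 = 5)
  pull out 2: (2/565) = -1  (since 565 mod 8 = 5)
  reciprocity: (17/565) -> +(565/17)
  reduce: (4/17)
  pull out 2: (2/17) = +1  (since 17 mod 8 = 1)
  pull out 2: (2/17) = +1  (since 17 mod 8 = 1)
  (1/17) = 1
Product of signs = 1

1


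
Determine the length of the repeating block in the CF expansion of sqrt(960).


Run the CF algorithm for sqrt(960).
a_0 = floor(sqrt(960)) = 30; set m_0=0, q_0=1.
Recurrence: m' = q*a - m,  q' = (d - m'^2)/q,  a' = floor((a_0 + m')/q').
  step 1: m=30, q=60, a=1
  step 2: m=30, q=1, a=60
a_2 = 2*a_0 = 60, so the period closes here.
sqrt(960) = [30; 1, 60]
Period length = 2

2


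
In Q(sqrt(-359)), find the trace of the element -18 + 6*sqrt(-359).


Tr(a + b*sqrt(d)) = (a + b*sqrt(d)) + (a - b*sqrt(d)) = 2a
= 2 * (-18)
= -36

-36


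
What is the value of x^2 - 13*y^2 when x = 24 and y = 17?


x^2 - d*y^2
= 24^2 - 13*17^2
= 576 - 3757
= -3181

-3181


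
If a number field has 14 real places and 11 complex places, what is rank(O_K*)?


By Dirichlet's unit theorem:
rank = r1 + r2 - 1
= 14 + 11 - 1
= 24

24


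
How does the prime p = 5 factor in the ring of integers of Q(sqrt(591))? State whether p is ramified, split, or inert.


K = Q(sqrt(591)). Since d mod 4 = 3, disc(K) = 2364.
Check p | disc: 2364 mod 5 = 4.
p does not divide disc. Compute Legendre symbol (d/p):
1^((5-1)/2) mod 5 = 1
(d/p) = 1, so p splits: (p) = P*P' with e=1, f=1, g=2.
Therefore p is split.

split


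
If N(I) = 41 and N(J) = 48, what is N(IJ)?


N(IJ) = N(I) * N(J)
= 41 * 48
= 1968

1968


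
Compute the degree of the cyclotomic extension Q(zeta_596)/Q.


The degree equals Euler's totient phi(596).
596 = 2^2 * 149
phi(596) = 296

296


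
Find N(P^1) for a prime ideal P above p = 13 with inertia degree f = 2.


N(P^a) = p^(a*f)
= 13^(1*2)
= 13^2
= 169

169


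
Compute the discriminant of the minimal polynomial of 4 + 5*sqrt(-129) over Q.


The element 4 + 5*sqrt(-129) has minimal polynomial:
x^2 - 8*x + 3241
Discriminant = (-8)^2 - 4*(3241)
= 64 - 12964
= -12900

-12900


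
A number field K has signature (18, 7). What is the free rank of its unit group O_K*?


By Dirichlet's unit theorem:
rank = r1 + r2 - 1
= 18 + 7 - 1
= 24

24


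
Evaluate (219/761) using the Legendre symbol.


p = 761 is prime, so compute (219/761) with the reciprocity algorithm (Jacobi-symbol steps: pull out 2s via (2/n), flip via reciprocity, reduce):
  reciprocity: (219/761) -> +(761/219)
  reduce: (104/219)
  pull out 2: (2/219) = -1  (since 219 mod 8 = 3)
  pull out 2: (2/219) = -1  (since 219 mod 8 = 3)
  pull out 2: (2/219) = -1  (since 219 mod 8 = 3)
  reciprocity: (13/219) -> +(219/13)
  reduce: (11/13)
  reciprocity: (11/13) -> +(13/11)
  reduce: (2/11)
  pull out 2: (2/11) = -1  (since 11 mod 8 = 3)
  (1/11) = 1
Product of signs = 1
(219/761) = 1

1


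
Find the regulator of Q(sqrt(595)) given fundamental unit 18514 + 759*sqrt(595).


epsilon = 18514 + 759*sqrt(595)
= 37028.0000
R = ln(37028.0000)
= 10.5194

10.5194


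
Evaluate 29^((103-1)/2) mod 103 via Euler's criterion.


p = 103 is prime and the exponent is (p-1)/2 = 51, so by Euler's criterion 29^51 = (29/103) = +1 or -1 mod 103.
Compute by square-and-multiply:
  51 = 32 + 16 + 2 + 1 (binary 110011)
  Repeated squaring mod 103: 29^1 = 29, 29^2 = 17, 29^4 = 83, 29^8 = 91, 29^16 = 41, 29^32 = 33
  29^51 = 29^32 * 29^16 * 29^2 * 29^1 = 33 * 41 * 17 * 29 mod 103
    33 * 41 = 1353 = 14 mod 103
    14 * 17 = 238 = 32 mod 103
    32 * 29 = 928 = 1 mod 103
  29^51 = 1 mod 103
Result 1: 29 is a quadratic residue mod 103.
29^51 mod 103 = 1

1


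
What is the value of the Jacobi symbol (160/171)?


Compute (160/171) via quadratic reciprocity:
  pull out 2: (2/171) = -1  (since 171 mod 8 = 3)
  pull out 2: (2/171) = -1  (since 171 mod 8 = 3)
  pull out 2: (2/171) = -1  (since 171 mod 8 = 3)
  pull out 2: (2/171) = -1  (since 171 mod 8 = 3)
  pull out 2: (2/171) = -1  (since 171 mod 8 = 3)
  reciprocity: (5/171) -> +(171/5)
  reduce: (1/5)
  (1/5) = 1
Product of signs = -1

-1


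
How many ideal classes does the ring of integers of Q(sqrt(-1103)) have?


K = Q(sqrt(-1103)). d mod 4 = 1, so D = disc(K) = d = -1103
h(K) equals the number of primitive reduced positive-definite forms (a, b, c) = a*x^2 + b*x*y + c*y^2 with b^2 - 4ac = D,
where reduced means |b| <= a <= c, with b >= 0 whenever |b| = a or a = c, and primitive means gcd(a, b, c) = 1.
Reduced forces 3a^2 <= |D| = 1103, so 1 <= a <= 19; b must have the parity of D, and c = (b^2 - D)/(4a) must be an integer >= a.
Enumerate a = 1..19, b in [-a, a]:
  a=1: (1, 1, 276)  [1]
  a=2: (2, -1, 138), (2, 1, 138)  [2]
  a=3: (3, -1, 92), (3, 1, 92)  [2]
  a=4: (4, -1, 69), (4, 1, 69)  [2]
  a=5: none
  a=6: (6, -5, 47), (6, -1, 46), (6, 1, 46), (6, 5, 47)  [4]
  a=7: none
  a=8: (8, -7, 36), (8, 7, 36)  [2]
  a=9: (9, -7, 32), (9, 7, 32)  [2]
  a=10..11: none
  a=12: (12, -7, 24), (12, -1, 23), (12, 1, 23), (12, 7, 24)  [4]
  a=13..15: none
  a=16: (16, -7, 18), (16, 7, 18)  [2]
  a=17: (17, -11, 18), (17, 11, 18)  [2]
  a=18..19: none
Total reduced forms: 1 + 2 + 2 + 2 + 4 + 2 + 2 + 4 + 2 + 2 = 23
h = 23

23


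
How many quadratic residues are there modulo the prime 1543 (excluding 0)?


For prime p, the number of non-zero quadratic residues is (p-1)/2.
= (1543-1)/2
= 771

771


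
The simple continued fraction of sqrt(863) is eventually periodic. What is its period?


Run the CF algorithm for sqrt(863).
a_0 = floor(sqrt(863)) = 29; set m_0=0, q_0=1.
Recurrence: m' = q*a - m,  q' = (d - m'^2)/q,  a' = floor((a_0 + m')/q').
  step 1: m=29, q=22, a=2
  step 2: m=15, q=29, a=1
  step 3: m=14, q=23, a=1
  step 4: m=9, q=34, a=1
  step 5: m=25, q=7, a=7
  step 6: m=24, q=41, a=1
  step 7: m=17, q=14, a=3
  step 8: m=25, q=17, a=3
  step 9: m=26, q=11, a=5
  step 10: m=29, q=2, a=29
  step 11: m=29, q=11, a=5
  step 12: m=26, q=17, a=3
  step 13: m=25, q=14, a=3
  step 14: m=17, q=41, a=1
  step 15: m=24, q=7, a=7
  step 16: m=25, q=34, a=1
  step 17: m=9, q=23, a=1
  step 18: m=14, q=29, a=1
  step 19: m=15, q=22, a=2
  step 20: m=29, q=1, a=58
a_20 = 2*a_0 = 58, so the period closes here.
sqrt(863) = [29; 2, 1, 1, 1, 7, 1, 3, 3, 5, 29, 5, 3, 3, 1, 7, 1, 1, 1, 2, 58]
Period length = 20

20


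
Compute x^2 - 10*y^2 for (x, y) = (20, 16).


x^2 - d*y^2
= 20^2 - 10*16^2
= 400 - 2560
= -2160

-2160


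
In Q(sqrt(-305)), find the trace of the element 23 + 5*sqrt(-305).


Tr(a + b*sqrt(d)) = (a + b*sqrt(d)) + (a - b*sqrt(d)) = 2a
= 2 * (23)
= 46

46


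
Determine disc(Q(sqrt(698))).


For K = Q(sqrt(d)) with d squarefree: disc(K) = d if d = 1 mod 4, and disc(K) = 4d if d = 2 or 3 mod 4.
Here d = 698, and d mod 4 = 2.
d = 2 mod 4, not 1 (O_K = Z[sqrt(d)]), so disc(K) = 4d = 4 * (698) = 2792

2792


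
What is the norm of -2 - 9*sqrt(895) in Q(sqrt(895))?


N(a + b*sqrt(d)) = a^2 - d*b^2
= (-2)^2 - (895)*(-9)^2
= 4 - 72495
= -72491

-72491


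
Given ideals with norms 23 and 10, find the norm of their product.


N(IJ) = N(I) * N(J)
= 23 * 10
= 230

230


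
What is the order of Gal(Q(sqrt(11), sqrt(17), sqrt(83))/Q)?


The 3 square roots of distinct primes are multiplicatively independent over Q,
so [K:Q] = 2^3 and Gal(K/Q) is isomorphic to (Z/2Z)^3.
|Gal| = 2^3 = 8

8


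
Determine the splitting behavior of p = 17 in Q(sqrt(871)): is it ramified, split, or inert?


K = Q(sqrt(871)). Since d mod 4 = 3, disc(K) = 3484.
Check p | disc: 3484 mod 17 = 16.
p does not divide disc. Compute Legendre symbol (d/p):
4^((17-1)/2) mod 17 = 1
(d/p) = 1, so p splits: (p) = P*P' with e=1, f=1, g=2.
Therefore p is split.

split


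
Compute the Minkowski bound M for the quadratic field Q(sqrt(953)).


d = 953, d mod 4 = 1, so disc(K) = d = 953; |disc(K)| = 953
Real quadratic field, so n = 2, s = r2 = 0, r1 = 2
M = (n!/n^n) * (4/pi)^s * sqrt(|disc(K)|) = (2!/2^2) * (4/pi)^0 * sqrt(953)
= 0.5 * 1.000000 * 30.870698
= 15.4353

15.4353


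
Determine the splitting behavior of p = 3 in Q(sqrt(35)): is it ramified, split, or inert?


K = Q(sqrt(35)). Since d mod 4 = 3, disc(K) = 140.
Check p | disc: 140 mod 3 = 2.
p does not divide disc. Compute Legendre symbol (d/p):
2^((3-1)/2) mod 3 = -1
(d/p) = -1, so p is inert: (p) stays prime with e=1, f=2, g=1.
Therefore p is inert.

inert


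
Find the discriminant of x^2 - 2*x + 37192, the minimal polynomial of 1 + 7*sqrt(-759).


The element 1 + 7*sqrt(-759) has minimal polynomial:
x^2 - 2*x + 37192
Discriminant = (-2)^2 - 4*(37192)
= 4 - 148768
= -148764

-148764


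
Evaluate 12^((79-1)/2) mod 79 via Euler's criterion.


p = 79 is prime and the exponent is (p-1)/2 = 39, so by Euler's criterion 12^39 = (12/79) = +1 or -1 mod 79.
Compute by square-and-multiply:
  39 = 32 + 4 + 2 + 1 (binary 100111)
  Repeated squaring mod 79: 12^1 = 12, 12^2 = 65, 12^4 = 38, 12^8 = 22, 12^16 = 10, 12^32 = 21
  12^39 = 12^32 * 12^4 * 12^2 * 12^1 = 21 * 38 * 65 * 12 mod 79
    21 * 38 = 798 = 8 mod 79
    8 * 65 = 520 = 46 mod 79
    46 * 12 = 552 = 78 mod 79
  12^39 = 78 mod 79
Result 78 = p - 1 = -1 mod 79: 12 is a quadratic non-residue mod 79. As a residue in [0, p-1] the value is 78.
12^39 mod 79 = 78

78


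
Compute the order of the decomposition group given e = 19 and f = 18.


|D_P| = e * f
= 19 * 18
= 342

342


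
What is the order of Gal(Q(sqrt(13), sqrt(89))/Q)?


The 2 square roots of distinct primes are multiplicatively independent over Q,
so [K:Q] = 2^2 and Gal(K/Q) is isomorphic to (Z/2Z)^2.
|Gal| = 2^2 = 4

4


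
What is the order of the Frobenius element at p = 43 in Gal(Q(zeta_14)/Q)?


The Frobenius at p in Gal(Q(zeta_n)/Q) = (Z/nZ)* is the class of p, so its order is ord_14(43), the smallest k >= 1 with 43^k = 1 mod 14.
n = 14 = 2 * 7, phi(14) = 6; the order divides phi(n).
Divisors of 6: 1, 2, 3, 6
Repeated squaring mod 14: 43^1 = 1, 43^2 = 1, 43^4 = 1
Test divisors in increasing order:
  k=1: 43^1 = 1 mod 14  <- first divisor giving 1
Order = 1

1


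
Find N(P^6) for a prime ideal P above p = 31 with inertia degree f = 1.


N(P^a) = p^(a*f)
= 31^(6*1)
= 31^6
= 887503681

887503681


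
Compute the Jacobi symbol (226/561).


Compute (226/561) via quadratic reciprocity:
  pull out 2: (2/561) = +1  (since 561 mod 8 = 1)
  reciprocity: (113/561) -> +(561/113)
  reduce: (109/113)
  reciprocity: (109/113) -> +(113/109)
  reduce: (4/109)
  pull out 2: (2/109) = -1  (since 109 mod 8 = 5)
  pull out 2: (2/109) = -1  (since 109 mod 8 = 5)
  (1/109) = 1
Product of signs = 1

1


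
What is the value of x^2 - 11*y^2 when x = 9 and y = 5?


x^2 - d*y^2
= 9^2 - 11*5^2
= 81 - 275
= -194

-194


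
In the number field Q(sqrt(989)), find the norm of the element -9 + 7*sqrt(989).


N(a + b*sqrt(d)) = a^2 - d*b^2
= (-9)^2 - (989)*(7)^2
= 81 - 48461
= -48380

-48380


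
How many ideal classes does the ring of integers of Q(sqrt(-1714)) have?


K = Q(sqrt(-1714)). d mod 4 = 2, so D = disc(K) = 4d = -6856
h(K) equals the number of primitive reduced positive-definite forms (a, b, c) = a*x^2 + b*x*y + c*y^2 with b^2 - 4ac = D,
where reduced means |b| <= a <= c, with b >= 0 whenever |b| = a or a = c, and primitive means gcd(a, b, c) = 1.
Reduced forces 3a^2 <= |D| = 6856, so 1 <= a <= 47; b must have the parity of D, and c = (b^2 - D)/(4a) must be an integer >= a.
Enumerate a = 1..47, b in [-a, a]:
  a=1: (1, 0, 1714)  [1]
  a=2: (2, 0, 857)  [1]
  a=3..4: none
  a=5: (5, -2, 343), (5, 2, 343)  [2]
  a=6: none
  a=7: (7, -2, 245), (7, 2, 245)  [2]
  a=8..9: none
  a=10: (10, -8, 173), (10, 8, 173)  [2]
  a=11..13: none
  a=14: (14, -12, 125), (14, 12, 125)  [2]
  a=15..24: none
  a=25: (25, -12, 70), (25, 12, 70)  [2]
  a=26..34: none
  a=35: (35, -12, 50), (35, -2, 49), (35, 2, 49), (35, 12, 50)  [4]
  a=36: none
  a=37: (37, -10, 47), (37, 10, 47)  [2]
  a=38..40: none
  a=41: (41, -14, 43), (41, 14, 43)  [2]
  a=42..47: none
Total reduced forms: 1 + 1 + 2 + 2 + 2 + 2 + 2 + 4 + 2 + 2 = 20
h = 20

20


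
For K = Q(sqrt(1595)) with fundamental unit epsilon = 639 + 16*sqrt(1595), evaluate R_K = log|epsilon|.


epsilon = 639 + 16*sqrt(1595)
= 1277.9992
R = ln(1277.9992)
= 7.1531

7.1531


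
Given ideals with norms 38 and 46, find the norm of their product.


N(IJ) = N(I) * N(J)
= 38 * 46
= 1748

1748


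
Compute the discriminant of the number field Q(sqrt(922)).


For K = Q(sqrt(d)) with d squarefree: disc(K) = d if d = 1 mod 4, and disc(K) = 4d if d = 2 or 3 mod 4.
Here d = 922, and d mod 4 = 2.
d = 2 mod 4, not 1 (O_K = Z[sqrt(d)]), so disc(K) = 4d = 4 * (922) = 3688

3688


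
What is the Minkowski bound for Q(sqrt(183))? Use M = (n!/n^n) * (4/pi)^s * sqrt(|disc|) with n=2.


d = 183, d mod 4 = 3, so disc(K) = 4d = 732; |disc(K)| = 732
Real quadratic field, so n = 2, s = r2 = 0, r1 = 2
M = (n!/n^n) * (4/pi)^s * sqrt(|disc(K)|) = (2!/2^2) * (4/pi)^0 * sqrt(732)
= 0.5 * 1.000000 * 27.055499
= 13.5277

13.5277


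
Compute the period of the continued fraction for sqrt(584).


Run the CF algorithm for sqrt(584).
a_0 = floor(sqrt(584)) = 24; set m_0=0, q_0=1.
Recurrence: m' = q*a - m,  q' = (d - m'^2)/q,  a' = floor((a_0 + m')/q').
  step 1: m=24, q=8, a=6
  step 2: m=24, q=1, a=48
a_2 = 2*a_0 = 48, so the period closes here.
sqrt(584) = [24; 6, 48]
Period length = 2

2


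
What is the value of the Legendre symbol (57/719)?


p = 719 is prime, so compute (57/719) with the reciprocity algorithm (Jacobi-symbol steps: pull out 2s via (2/n), flip via reciprocity, reduce):
  reciprocity: (57/719) -> +(719/57)
  reduce: (35/57)
  reciprocity: (35/57) -> +(57/35)
  reduce: (22/35)
  pull out 2: (2/35) = -1  (since 35 mod 8 = 3)
  reciprocity: (11/35) -> -(35/11)
  reduce: (2/11)
  pull out 2: (2/11) = -1  (since 11 mod 8 = 3)
  (1/11) = 1
Product of signs = -1
(57/719) = -1

-1


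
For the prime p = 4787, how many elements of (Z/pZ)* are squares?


For prime p, the number of non-zero quadratic residues is (p-1)/2.
= (4787-1)/2
= 2393

2393


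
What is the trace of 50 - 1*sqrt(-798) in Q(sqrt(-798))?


Tr(a + b*sqrt(d)) = (a + b*sqrt(d)) + (a - b*sqrt(d)) = 2a
= 2 * (50)
= 100

100


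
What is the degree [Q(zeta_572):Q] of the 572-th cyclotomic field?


The degree equals Euler's totient phi(572).
572 = 2^2 * 11 * 13
phi(572) = 240

240


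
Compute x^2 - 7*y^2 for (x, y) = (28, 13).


x^2 - d*y^2
= 28^2 - 7*13^2
= 784 - 1183
= -399

-399


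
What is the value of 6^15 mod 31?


p = 31 is prime and the exponent is (p-1)/2 = 15, so by Euler's criterion 6^15 = (6/31) = +1 or -1 mod 31.
Compute by square-and-multiply:
  15 = 8 + 4 + 2 + 1 (binary 1111)
  Repeated squaring mod 31: 6^1 = 6, 6^2 = 5, 6^4 = 25, 6^8 = 5
  6^15 = 6^8 * 6^4 * 6^2 * 6^1 = 5 * 25 * 5 * 6 mod 31
    5 * 25 = 125 = 1 mod 31
    1 * 5 = 5 = 5 mod 31
    5 * 6 = 30 = 30 mod 31
  6^15 = 30 mod 31
Result 30 = p - 1 = -1 mod 31: 6 is a quadratic non-residue mod 31. As a residue in [0, p-1] the value is 30.
6^15 mod 31 = 30

30


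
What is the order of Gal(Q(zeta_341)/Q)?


|Gal(Q(zeta_341)/Q)| = phi(341)
= 300

300


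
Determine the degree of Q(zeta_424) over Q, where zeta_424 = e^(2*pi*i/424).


The degree equals Euler's totient phi(424).
424 = 2^3 * 53
phi(424) = 208

208


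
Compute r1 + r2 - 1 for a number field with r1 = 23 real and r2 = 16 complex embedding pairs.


By Dirichlet's unit theorem:
rank = r1 + r2 - 1
= 23 + 16 - 1
= 38

38


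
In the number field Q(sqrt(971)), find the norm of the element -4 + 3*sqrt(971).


N(a + b*sqrt(d)) = a^2 - d*b^2
= (-4)^2 - (971)*(3)^2
= 16 - 8739
= -8723

-8723


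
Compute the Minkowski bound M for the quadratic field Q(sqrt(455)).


d = 455, d mod 4 = 3, so disc(K) = 4d = 1820; |disc(K)| = 1820
Real quadratic field, so n = 2, s = r2 = 0, r1 = 2
M = (n!/n^n) * (4/pi)^s * sqrt(|disc(K)|) = (2!/2^2) * (4/pi)^0 * sqrt(1820)
= 0.5 * 1.000000 * 42.661458
= 21.3307

21.3307


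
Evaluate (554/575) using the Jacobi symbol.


Compute (554/575) via quadratic reciprocity:
  pull out 2: (2/575) = +1  (since 575 mod 8 = 7)
  reciprocity: (277/575) -> +(575/277)
  reduce: (21/277)
  reciprocity: (21/277) -> +(277/21)
  reduce: (4/21)
  pull out 2: (2/21) = -1  (since 21 mod 8 = 5)
  pull out 2: (2/21) = -1  (since 21 mod 8 = 5)
  (1/21) = 1
Product of signs = 1

1


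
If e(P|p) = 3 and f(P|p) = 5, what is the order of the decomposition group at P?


|D_P| = e * f
= 3 * 5
= 15

15


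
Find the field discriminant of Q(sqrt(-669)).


For K = Q(sqrt(d)) with d squarefree: disc(K) = d if d = 1 mod 4, and disc(K) = 4d if d = 2 or 3 mod 4.
Here d = -669, and d mod 4 = 3.
d = 3 mod 4, not 1 (O_K = Z[sqrt(d)]), so disc(K) = 4d = 4 * (-669) = -2676

-2676


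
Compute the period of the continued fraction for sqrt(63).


Run the CF algorithm for sqrt(63).
a_0 = floor(sqrt(63)) = 7; set m_0=0, q_0=1.
Recurrence: m' = q*a - m,  q' = (d - m'^2)/q,  a' = floor((a_0 + m')/q').
  step 1: m=7, q=14, a=1
  step 2: m=7, q=1, a=14
a_2 = 2*a_0 = 14, so the period closes here.
sqrt(63) = [7; 1, 14]
Period length = 2

2


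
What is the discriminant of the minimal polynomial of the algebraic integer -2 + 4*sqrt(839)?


The element -2 + 4*sqrt(839) has minimal polynomial:
x^2 + 4*x - 13420
Discriminant = (4)^2 - 4*(-13420)
= 16 + 53680
= 53696

53696


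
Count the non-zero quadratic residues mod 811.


For prime p, the number of non-zero quadratic residues is (p-1)/2.
= (811-1)/2
= 405

405


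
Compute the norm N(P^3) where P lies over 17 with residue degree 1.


N(P^a) = p^(a*f)
= 17^(3*1)
= 17^3
= 4913

4913


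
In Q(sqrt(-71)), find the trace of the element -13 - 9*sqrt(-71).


Tr(a + b*sqrt(d)) = (a + b*sqrt(d)) + (a - b*sqrt(d)) = 2a
= 2 * (-13)
= -26

-26


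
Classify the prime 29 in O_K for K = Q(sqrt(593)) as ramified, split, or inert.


K = Q(sqrt(593)). Since d mod 4 = 1, disc(K) = 593.
Check p | disc: 593 mod 29 = 13.
p does not divide disc. Compute Legendre symbol (d/p):
13^((29-1)/2) mod 29 = 1
(d/p) = 1, so p splits: (p) = P*P' with e=1, f=1, g=2.
Therefore p is split.

split


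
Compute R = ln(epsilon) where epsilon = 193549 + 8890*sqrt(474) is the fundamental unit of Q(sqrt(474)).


epsilon = 193549 + 8890*sqrt(474)
= 387098.0000
R = ln(387098.0000)
= 12.8664

12.8664


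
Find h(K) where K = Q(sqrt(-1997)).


K = Q(sqrt(-1997)). d mod 4 = 3, so D = disc(K) = 4d = -7988
h(K) equals the number of primitive reduced positive-definite forms (a, b, c) = a*x^2 + b*x*y + c*y^2 with b^2 - 4ac = D,
where reduced means |b| <= a <= c, with b >= 0 whenever |b| = a or a = c, and primitive means gcd(a, b, c) = 1.
Reduced forces 3a^2 <= |D| = 7988, so 1 <= a <= 51; b must have the parity of D, and c = (b^2 - D)/(4a) must be an integer >= a.
Enumerate a = 1..51, b in [-a, a]:
  a=1: (1, 0, 1997)  [1]
  a=2: (2, 2, 999)  [1]
  a=3: (3, -2, 666), (3, 2, 666)  [2]
  a=4..5: none
  a=6: (6, -2, 333), (6, 2, 333)  [2]
  a=7..8: none
  a=9: (9, -2, 222), (9, 2, 222)  [2]
  a=10: none
  a=11: (11, -8, 183), (11, 8, 183)  [2]
  a=12..16: none
  a=17: (17, -6, 118), (17, 6, 118)  [2]
  a=18: (18, -2, 111), (18, 2, 111)  [2]
  a=19: (19, -12, 107), (19, 12, 107)  [2]
  a=20..21: none
  a=22: (22, -14, 93), (22, 14, 93)  [2]
  a=23: (23, -4, 87), (23, 4, 87)  [2]
  a=24..26: none
  a=27: (27, -2, 74), (27, 2, 74)  [2]
  a=28: none
  a=29: (29, -4, 69), (29, 4, 69)  [2]
  a=30: none
  a=31: (31, -14, 66), (31, 14, 66)  [2]
  a=32: none
  a=33: (33, -14, 62), (33, -8, 61), (33, 8, 61), (33, 14, 62)  [4]
  a=34: (34, -6, 59), (34, 6, 59)  [2]
  a=35..36: none
  a=37: (37, -2, 54), (37, 2, 54)  [2]
  a=38: (38, -26, 57), (38, 26, 57)  [2]
  a=39..42: none
  a=43: (43, -28, 51), (43, 28, 51)  [2]
  a=44..45: none
  a=46: (46, -42, 53), (46, 42, 53)  [2]
  a=47: (47, -40, 51), (47, 40, 51)  [2]
  a=48..51: none
Total reduced forms: 1 + 1 + 2 + 2 + 2 + 2 + 2 + 2 + 2 + 2 + 2 + 2 + 2 + 2 + 4 + 2 + 2 + 2 + 2 + 2 + 2 = 42
h = 42

42
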